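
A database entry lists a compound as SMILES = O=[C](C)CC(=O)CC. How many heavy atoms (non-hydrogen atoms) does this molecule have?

8

Every atom symbol written in the SMILES (organic subset) is one heavy atom; implicit H are not written.
Heavy atoms by element → C:6, O:2.
Total: 8.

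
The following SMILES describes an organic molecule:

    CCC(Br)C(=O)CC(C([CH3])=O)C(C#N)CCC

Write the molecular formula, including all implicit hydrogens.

Walk through each heavy atom and fill implicit hydrogens from standard valence (C 4, N 3, O 2, S 2, halogen 1):
  atom 1: C, bond orders sum to 1 (valence 4) → 3 H
  atom 2: C, bond orders sum to 2 (valence 4) → 2 H
  atom 3: C, bond orders sum to 3 (valence 4) → 1 H
  atom 4: Br (halogen, monovalent) → 0 H
  atom 5: C, bond orders sum to 4 (valence 4) → 0 H
  atom 6: O, bond orders sum to 2 (valence 2) → 0 H
  atom 7: C, bond orders sum to 2 (valence 4) → 2 H
  atom 8: C, bond orders sum to 3 (valence 4) → 1 H
  atom 9: C, bond orders sum to 4 (valence 4) → 0 H
  atom 10: C with explicit H count 3
  atom 11: O, bond orders sum to 2 (valence 2) → 0 H
  atom 12: C, bond orders sum to 3 (valence 4) → 1 H
  atom 13: C, bond orders sum to 4 (valence 4) → 0 H
  atom 14: N, bond orders sum to 3 (valence 3) → 0 H
  atom 15: C, bond orders sum to 2 (valence 4) → 2 H
  atom 16: C, bond orders sum to 2 (valence 4) → 2 H
  atom 17: C, bond orders sum to 1 (valence 4) → 3 H
Totals → C:13, H:20, Br:1, N:1, O:2.
In Hill order: C13H20BrNO2.

C13H20BrNO2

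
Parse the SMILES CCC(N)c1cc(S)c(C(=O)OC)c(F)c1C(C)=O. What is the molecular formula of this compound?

C13H16FNO3S

Walk through each heavy atom and fill implicit hydrogens from standard valence (C 4, N 3, O 2, S 2, halogen 1); for lowercase aromatic atoms, an aromatic c carries 1 H when it has two neighbours and 0 H with three, and aromatic n carries 0 H:
  atom 1: C, bond orders sum to 1 (valence 4) → 3 H
  atom 2: C, bond orders sum to 2 (valence 4) → 2 H
  atom 3: C, bond orders sum to 3 (valence 4) → 1 H
  atom 4: N, bond orders sum to 1 (valence 3) → 2 H
  atom 5: aromatic c, 3 neighbours → 0 H
  atom 6: aromatic c, 2 neighbours → 1 H
  atom 7: aromatic c, 3 neighbours → 0 H
  atom 8: S, bond orders sum to 1 (valence 2) → 1 H
  atom 9: aromatic c, 3 neighbours → 0 H
  atom 10: C, bond orders sum to 4 (valence 4) → 0 H
  atom 11: O, bond orders sum to 2 (valence 2) → 0 H
  atom 12: O, bond orders sum to 2 (valence 2) → 0 H
  atom 13: C, bond orders sum to 1 (valence 4) → 3 H
  atom 14: aromatic c, 3 neighbours → 0 H
  atom 15: F (halogen, monovalent) → 0 H
  atom 16: aromatic c, 3 neighbours → 0 H
  atom 17: C, bond orders sum to 4 (valence 4) → 0 H
  atom 18: C, bond orders sum to 1 (valence 4) → 3 H
  atom 19: O, bond orders sum to 2 (valence 2) → 0 H
Totals → C:13, H:16, F:1, N:1, O:3, S:1.
In Hill order: C13H16FNO3S.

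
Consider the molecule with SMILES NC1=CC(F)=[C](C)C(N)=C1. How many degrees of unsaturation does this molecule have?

4

Degree of unsaturation = (number of rings) + (number of π bonds).
Ring closures in the SMILES: 1.
π bonds: 3 double bonds (each 1 DoU) → 3 DoU from unsaturation.
Total DoU = 1 + 3 = 4.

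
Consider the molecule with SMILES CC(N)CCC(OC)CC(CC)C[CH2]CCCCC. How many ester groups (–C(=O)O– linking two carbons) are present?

Scan the SMILES for the ester motif — none present.
Groups that are present: 1 ether, 1 primary amine.

0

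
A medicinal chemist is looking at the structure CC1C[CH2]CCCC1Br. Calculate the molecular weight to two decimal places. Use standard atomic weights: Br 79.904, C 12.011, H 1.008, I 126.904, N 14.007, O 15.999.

First, the molecular formula is C8H15Br (counting implicit H from valence).
  Br: 1 × 79.904 = 79.904
  C: 8 × 12.011 = 96.088
  H: 15 × 1.008 = 15.120
Sum: 1×79.904 + 8×12.011 + 15×1.008 = 191.112 → 191.11 g/mol.

191.11 g/mol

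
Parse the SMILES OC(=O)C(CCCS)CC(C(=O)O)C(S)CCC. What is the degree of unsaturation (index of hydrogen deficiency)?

Degree of unsaturation = (number of rings) + (number of π bonds).
Ring closures in the SMILES: 0.
π bonds: 2 double bonds (each 1 DoU) → 2 DoU from unsaturation.
Total DoU = 0 + 2 = 2.

2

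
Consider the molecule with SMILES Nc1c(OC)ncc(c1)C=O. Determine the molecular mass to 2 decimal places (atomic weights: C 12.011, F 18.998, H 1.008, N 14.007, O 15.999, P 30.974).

First, the molecular formula is C7H8N2O2 (counting implicit H from valence).
  C: 7 × 12.011 = 84.077
  H: 8 × 1.008 = 8.064
  N: 2 × 14.007 = 28.014
  O: 2 × 15.999 = 31.998
Sum: 7×12.011 + 8×1.008 + 2×14.007 + 2×15.999 = 152.153 → 152.15 g/mol.

152.15 g/mol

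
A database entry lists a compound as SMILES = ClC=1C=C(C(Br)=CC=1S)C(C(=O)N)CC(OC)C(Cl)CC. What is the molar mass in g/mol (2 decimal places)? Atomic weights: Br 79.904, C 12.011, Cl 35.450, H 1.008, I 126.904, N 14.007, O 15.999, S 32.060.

415.17 g/mol

First, the molecular formula is C14H18BrCl2NO2S (counting implicit H from valence).
  Br: 1 × 79.904 = 79.904
  C: 14 × 12.011 = 168.154
  Cl: 2 × 35.450 = 70.900
  H: 18 × 1.008 = 18.144
  N: 1 × 14.007 = 14.007
  O: 2 × 15.999 = 31.998
  S: 1 × 32.060 = 32.060
Sum: 1×79.904 + 14×12.011 + 2×35.450 + 18×1.008 + 1×14.007 + 2×15.999 + 1×32.060 = 415.167 → 415.17 g/mol.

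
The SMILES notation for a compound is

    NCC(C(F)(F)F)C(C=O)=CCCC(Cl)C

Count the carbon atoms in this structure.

Count every carbon token in the SMILES (each C, including those in ring-closure positions and inside branches).
Carbon count: 10.

10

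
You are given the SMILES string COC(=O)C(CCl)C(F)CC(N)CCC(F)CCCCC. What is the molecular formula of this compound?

C15H28ClF2NO2

Walk through each heavy atom and fill implicit hydrogens from standard valence (C 4, N 3, O 2, S 2, halogen 1):
  atom 1: C, bond orders sum to 1 (valence 4) → 3 H
  atom 2: O, bond orders sum to 2 (valence 2) → 0 H
  atom 3: C, bond orders sum to 4 (valence 4) → 0 H
  atom 4: O, bond orders sum to 2 (valence 2) → 0 H
  atom 5: C, bond orders sum to 3 (valence 4) → 1 H
  atom 6: C, bond orders sum to 2 (valence 4) → 2 H
  atom 7: Cl (halogen, monovalent) → 0 H
  atom 8: C, bond orders sum to 3 (valence 4) → 1 H
  atom 9: F (halogen, monovalent) → 0 H
  atom 10: C, bond orders sum to 2 (valence 4) → 2 H
  atom 11: C, bond orders sum to 3 (valence 4) → 1 H
  atom 12: N, bond orders sum to 1 (valence 3) → 2 H
  atom 13: C, bond orders sum to 2 (valence 4) → 2 H
  atom 14: C, bond orders sum to 2 (valence 4) → 2 H
  atom 15: C, bond orders sum to 3 (valence 4) → 1 H
  atom 16: F (halogen, monovalent) → 0 H
  atom 17: C, bond orders sum to 2 (valence 4) → 2 H
  atom 18: C, bond orders sum to 2 (valence 4) → 2 H
  atom 19: C, bond orders sum to 2 (valence 4) → 2 H
  atom 20: C, bond orders sum to 2 (valence 4) → 2 H
  atom 21: C, bond orders sum to 1 (valence 4) → 3 H
Totals → C:15, H:28, Cl:1, F:2, N:1, O:2.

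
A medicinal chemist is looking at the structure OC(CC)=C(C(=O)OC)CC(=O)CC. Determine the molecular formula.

C10H16O4

Walk through each heavy atom and fill implicit hydrogens from standard valence (C 4, N 3, O 2, S 2, halogen 1):
  atom 1: O, bond orders sum to 1 (valence 2) → 1 H
  atom 2: C, bond orders sum to 4 (valence 4) → 0 H
  atom 3: C, bond orders sum to 2 (valence 4) → 2 H
  atom 4: C, bond orders sum to 1 (valence 4) → 3 H
  atom 5: C, bond orders sum to 4 (valence 4) → 0 H
  atom 6: C, bond orders sum to 4 (valence 4) → 0 H
  atom 7: O, bond orders sum to 2 (valence 2) → 0 H
  atom 8: O, bond orders sum to 2 (valence 2) → 0 H
  atom 9: C, bond orders sum to 1 (valence 4) → 3 H
  atom 10: C, bond orders sum to 2 (valence 4) → 2 H
  atom 11: C, bond orders sum to 4 (valence 4) → 0 H
  atom 12: O, bond orders sum to 2 (valence 2) → 0 H
  atom 13: C, bond orders sum to 2 (valence 4) → 2 H
  atom 14: C, bond orders sum to 1 (valence 4) → 3 H
Totals → C:10, H:16, O:4.
In Hill order: C10H16O4.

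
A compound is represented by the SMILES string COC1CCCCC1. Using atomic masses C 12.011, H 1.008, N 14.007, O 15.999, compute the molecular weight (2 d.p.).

114.19 g/mol

First, the molecular formula is C7H14O (counting implicit H from valence).
  C: 7 × 12.011 = 84.077
  H: 14 × 1.008 = 14.112
  O: 1 × 15.999 = 15.999
Sum: 7×12.011 + 14×1.008 + 1×15.999 = 114.188 → 114.19 g/mol.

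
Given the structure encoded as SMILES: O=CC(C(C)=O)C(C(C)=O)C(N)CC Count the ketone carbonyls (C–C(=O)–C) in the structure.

2

The ketone motif appears at heavy-atom positions 4, 8 in the SMILES.
Other groups present: 1 aldehyde, 1 primary amine.
Ketone count: 2.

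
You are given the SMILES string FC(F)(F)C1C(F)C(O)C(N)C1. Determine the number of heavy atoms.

Every atom symbol written in the SMILES (organic subset) is one heavy atom; implicit H are not written.
Heavy atoms by element → C:6, F:4, N:1, O:1.
Total: 12.

12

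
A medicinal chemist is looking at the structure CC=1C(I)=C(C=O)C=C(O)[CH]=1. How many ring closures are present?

1

In SMILES, each pair of matching ring-closure digits denotes one ring-closing bond; the number of such bonds equals the number of independent rings.
Ring-closure bonds here: 1.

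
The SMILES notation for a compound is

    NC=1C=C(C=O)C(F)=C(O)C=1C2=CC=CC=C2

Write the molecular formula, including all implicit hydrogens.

C13H10FNO2

Walk through each heavy atom and fill implicit hydrogens from standard valence (C 4, N 3, O 2, S 2, halogen 1):
  atom 1: N, bond orders sum to 1 (valence 3) → 2 H
  atom 2: C, bond orders sum to 4 (valence 4) → 0 H
  atom 3: C, bond orders sum to 3 (valence 4) → 1 H
  atom 4: C, bond orders sum to 4 (valence 4) → 0 H
  atom 5: C, bond orders sum to 3 (valence 4) → 1 H
  atom 6: O, bond orders sum to 2 (valence 2) → 0 H
  atom 7: C, bond orders sum to 4 (valence 4) → 0 H
  atom 8: F (halogen, monovalent) → 0 H
  atom 9: C, bond orders sum to 4 (valence 4) → 0 H
  atom 10: O, bond orders sum to 1 (valence 2) → 1 H
  atom 11: C, bond orders sum to 4 (valence 4) → 0 H
  atom 12: C, bond orders sum to 4 (valence 4) → 0 H
  atom 13: C, bond orders sum to 3 (valence 4) → 1 H
  atom 14: C, bond orders sum to 3 (valence 4) → 1 H
  atom 15: C, bond orders sum to 3 (valence 4) → 1 H
  atom 16: C, bond orders sum to 3 (valence 4) → 1 H
  atom 17: C, bond orders sum to 3 (valence 4) → 1 H
Totals → C:13, H:10, F:1, N:1, O:2.
In Hill order: C13H10FNO2.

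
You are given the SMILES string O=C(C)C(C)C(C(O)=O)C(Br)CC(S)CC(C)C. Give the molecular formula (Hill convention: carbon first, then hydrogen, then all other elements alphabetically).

Walk through each heavy atom and fill implicit hydrogens from standard valence (C 4, N 3, O 2, S 2, halogen 1):
  atom 1: O, bond orders sum to 2 (valence 2) → 0 H
  atom 2: C, bond orders sum to 4 (valence 4) → 0 H
  atom 3: C, bond orders sum to 1 (valence 4) → 3 H
  atom 4: C, bond orders sum to 3 (valence 4) → 1 H
  atom 5: C, bond orders sum to 1 (valence 4) → 3 H
  atom 6: C, bond orders sum to 3 (valence 4) → 1 H
  atom 7: C, bond orders sum to 4 (valence 4) → 0 H
  atom 8: O, bond orders sum to 1 (valence 2) → 1 H
  atom 9: O, bond orders sum to 2 (valence 2) → 0 H
  atom 10: C, bond orders sum to 3 (valence 4) → 1 H
  atom 11: Br (halogen, monovalent) → 0 H
  atom 12: C, bond orders sum to 2 (valence 4) → 2 H
  atom 13: C, bond orders sum to 3 (valence 4) → 1 H
  atom 14: S, bond orders sum to 1 (valence 2) → 1 H
  atom 15: C, bond orders sum to 2 (valence 4) → 2 H
  atom 16: C, bond orders sum to 3 (valence 4) → 1 H
  atom 17: C, bond orders sum to 1 (valence 4) → 3 H
  atom 18: C, bond orders sum to 1 (valence 4) → 3 H
Totals → C:13, H:23, Br:1, O:3, S:1.
In Hill order: C13H23BrO3S.

C13H23BrO3S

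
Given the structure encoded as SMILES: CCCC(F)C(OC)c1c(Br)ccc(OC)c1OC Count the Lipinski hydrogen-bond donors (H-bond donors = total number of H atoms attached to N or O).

0

Donors: find every N or O and count the H atoms it carries.
  atom 7 (O): bond orders sum to 2 → 0 H
  atom 15 (O): bond orders sum to 2 → 0 H
  atom 18 (O): bond orders sum to 2 → 0 H
Lipinski HBD = 0.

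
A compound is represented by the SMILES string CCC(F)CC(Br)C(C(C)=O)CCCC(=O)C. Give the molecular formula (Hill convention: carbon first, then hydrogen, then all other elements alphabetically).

Walk through each heavy atom and fill implicit hydrogens from standard valence (C 4, N 3, O 2, S 2, halogen 1):
  atom 1: C, bond orders sum to 1 (valence 4) → 3 H
  atom 2: C, bond orders sum to 2 (valence 4) → 2 H
  atom 3: C, bond orders sum to 3 (valence 4) → 1 H
  atom 4: F (halogen, monovalent) → 0 H
  atom 5: C, bond orders sum to 2 (valence 4) → 2 H
  atom 6: C, bond orders sum to 3 (valence 4) → 1 H
  atom 7: Br (halogen, monovalent) → 0 H
  atom 8: C, bond orders sum to 3 (valence 4) → 1 H
  atom 9: C, bond orders sum to 4 (valence 4) → 0 H
  atom 10: C, bond orders sum to 1 (valence 4) → 3 H
  atom 11: O, bond orders sum to 2 (valence 2) → 0 H
  atom 12: C, bond orders sum to 2 (valence 4) → 2 H
  atom 13: C, bond orders sum to 2 (valence 4) → 2 H
  atom 14: C, bond orders sum to 2 (valence 4) → 2 H
  atom 15: C, bond orders sum to 4 (valence 4) → 0 H
  atom 16: O, bond orders sum to 2 (valence 2) → 0 H
  atom 17: C, bond orders sum to 1 (valence 4) → 3 H
Totals → C:13, H:22, Br:1, F:1, O:2.
In Hill order: C13H22BrFO2.

C13H22BrFO2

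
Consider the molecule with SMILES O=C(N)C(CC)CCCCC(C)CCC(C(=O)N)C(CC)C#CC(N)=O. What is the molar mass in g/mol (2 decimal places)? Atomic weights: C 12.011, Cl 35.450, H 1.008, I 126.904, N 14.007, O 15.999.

365.52 g/mol

First, the molecular formula is C20H35N3O3 (counting implicit H from valence).
  C: 20 × 12.011 = 240.220
  H: 35 × 1.008 = 35.280
  N: 3 × 14.007 = 42.021
  O: 3 × 15.999 = 47.997
Sum: 20×12.011 + 35×1.008 + 3×14.007 + 3×15.999 = 365.518 → 365.52 g/mol.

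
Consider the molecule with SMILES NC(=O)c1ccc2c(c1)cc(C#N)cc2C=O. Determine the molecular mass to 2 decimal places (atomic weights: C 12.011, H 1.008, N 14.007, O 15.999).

First, the molecular formula is C13H8N2O2 (counting implicit H from valence).
  C: 13 × 12.011 = 156.143
  H: 8 × 1.008 = 8.064
  N: 2 × 14.007 = 28.014
  O: 2 × 15.999 = 31.998
Sum: 13×12.011 + 8×1.008 + 2×14.007 + 2×15.999 = 224.219 → 224.22 g/mol.

224.22 g/mol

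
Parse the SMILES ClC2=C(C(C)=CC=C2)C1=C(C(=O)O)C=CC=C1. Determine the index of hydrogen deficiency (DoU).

9

Molecular formula: C14H11ClO2.
DoU = (2C + 2 + N − H − X) / 2, where X is the halogen count and O/S are ignored.
    = (2·14 + 2 + 0 − 11 − 1) / 2 = 18 / 2 = 9.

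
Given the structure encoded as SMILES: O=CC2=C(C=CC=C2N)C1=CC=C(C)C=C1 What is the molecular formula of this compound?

C14H13NO

Walk through each heavy atom and fill implicit hydrogens from standard valence (C 4, N 3, O 2, S 2, halogen 1):
  atom 1: O, bond orders sum to 2 (valence 2) → 0 H
  atom 2: C, bond orders sum to 3 (valence 4) → 1 H
  atom 3: C, bond orders sum to 4 (valence 4) → 0 H
  atom 4: C, bond orders sum to 4 (valence 4) → 0 H
  atom 5: C, bond orders sum to 3 (valence 4) → 1 H
  atom 6: C, bond orders sum to 3 (valence 4) → 1 H
  atom 7: C, bond orders sum to 3 (valence 4) → 1 H
  atom 8: C, bond orders sum to 4 (valence 4) → 0 H
  atom 9: N, bond orders sum to 1 (valence 3) → 2 H
  atom 10: C, bond orders sum to 4 (valence 4) → 0 H
  atom 11: C, bond orders sum to 3 (valence 4) → 1 H
  atom 12: C, bond orders sum to 3 (valence 4) → 1 H
  atom 13: C, bond orders sum to 4 (valence 4) → 0 H
  atom 14: C, bond orders sum to 1 (valence 4) → 3 H
  atom 15: C, bond orders sum to 3 (valence 4) → 1 H
  atom 16: C, bond orders sum to 3 (valence 4) → 1 H
Totals → C:14, H:13, N:1, O:1.
In Hill order: C14H13NO.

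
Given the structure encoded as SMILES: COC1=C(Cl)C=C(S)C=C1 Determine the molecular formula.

C7H7ClOS

Walk through each heavy atom and fill implicit hydrogens from standard valence (C 4, N 3, O 2, S 2, halogen 1):
  atom 1: C, bond orders sum to 1 (valence 4) → 3 H
  atom 2: O, bond orders sum to 2 (valence 2) → 0 H
  atom 3: C, bond orders sum to 4 (valence 4) → 0 H
  atom 4: C, bond orders sum to 4 (valence 4) → 0 H
  atom 5: Cl (halogen, monovalent) → 0 H
  atom 6: C, bond orders sum to 3 (valence 4) → 1 H
  atom 7: C, bond orders sum to 4 (valence 4) → 0 H
  atom 8: S, bond orders sum to 1 (valence 2) → 1 H
  atom 9: C, bond orders sum to 3 (valence 4) → 1 H
  atom 10: C, bond orders sum to 3 (valence 4) → 1 H
Totals → C:7, H:7, Cl:1, O:1, S:1.
In Hill order: C7H7ClOS.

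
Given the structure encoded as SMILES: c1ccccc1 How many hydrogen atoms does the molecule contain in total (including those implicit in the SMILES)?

6

Walk through each heavy atom and fill implicit hydrogens from standard valence (C 4, N 3, O 2, S 2, halogen 1); for lowercase aromatic atoms, an aromatic c carries 1 H when it has two neighbours and 0 H with three, and aromatic n carries 0 H:
  atom 1: aromatic c, 2 neighbours → 1 H
  atom 2: aromatic c, 2 neighbours → 1 H
  atom 3: aromatic c, 2 neighbours → 1 H
  atom 4: aromatic c, 2 neighbours → 1 H
  atom 5: aromatic c, 2 neighbours → 1 H
  atom 6: aromatic c, 2 neighbours → 1 H
Total hydrogens: 6.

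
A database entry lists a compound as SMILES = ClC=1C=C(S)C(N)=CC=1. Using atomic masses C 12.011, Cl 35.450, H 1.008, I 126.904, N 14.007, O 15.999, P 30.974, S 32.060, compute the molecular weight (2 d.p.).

First, the molecular formula is C6H6ClNS (counting implicit H from valence).
  C: 6 × 12.011 = 72.066
  Cl: 1 × 35.450 = 35.450
  H: 6 × 1.008 = 6.048
  N: 1 × 14.007 = 14.007
  S: 1 × 32.060 = 32.060
Sum: 6×12.011 + 1×35.450 + 6×1.008 + 1×14.007 + 1×32.060 = 159.631 → 159.63 g/mol.

159.63 g/mol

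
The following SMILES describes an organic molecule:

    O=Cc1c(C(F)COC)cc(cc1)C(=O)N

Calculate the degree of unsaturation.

6

Molecular formula: C11H12FNO3.
DoU = (2C + 2 + N − H − X) / 2, where X is the halogen count and O/S are ignored.
    = (2·11 + 2 + 1 − 12 − 1) / 2 = 12 / 2 = 6.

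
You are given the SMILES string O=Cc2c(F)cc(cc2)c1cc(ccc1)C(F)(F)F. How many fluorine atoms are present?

Scan the SMILES for F atoms (remember two-letter symbols like Cl and Br are single atoms).
Fluorine count: 4.

4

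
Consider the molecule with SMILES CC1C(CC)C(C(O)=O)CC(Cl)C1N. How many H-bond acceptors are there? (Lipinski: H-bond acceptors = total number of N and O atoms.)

3

N atoms: 1; O atoms: 2.
Lipinski HBA = 1 + 2 = 3.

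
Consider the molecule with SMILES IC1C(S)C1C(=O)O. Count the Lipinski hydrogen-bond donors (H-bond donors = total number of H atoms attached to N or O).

1

Donors: find every N or O and count the H atoms it carries.
  atom 7 (O): bond orders sum to 2 → 0 H
  atom 8 (O): bond orders sum to 1 → 1 H
Lipinski HBD = 1.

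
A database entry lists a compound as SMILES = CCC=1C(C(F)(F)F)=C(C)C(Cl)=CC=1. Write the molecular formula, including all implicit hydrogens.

C10H10ClF3

Walk through each heavy atom and fill implicit hydrogens from standard valence (C 4, N 3, O 2, S 2, halogen 1):
  atom 1: C, bond orders sum to 1 (valence 4) → 3 H
  atom 2: C, bond orders sum to 2 (valence 4) → 2 H
  atom 3: C, bond orders sum to 4 (valence 4) → 0 H
  atom 4: C, bond orders sum to 4 (valence 4) → 0 H
  atom 5: C, bond orders sum to 4 (valence 4) → 0 H
  atom 6: F (halogen, monovalent) → 0 H
  atom 7: F (halogen, monovalent) → 0 H
  atom 8: F (halogen, monovalent) → 0 H
  atom 9: C, bond orders sum to 4 (valence 4) → 0 H
  atom 10: C, bond orders sum to 1 (valence 4) → 3 H
  atom 11: C, bond orders sum to 4 (valence 4) → 0 H
  atom 12: Cl (halogen, monovalent) → 0 H
  atom 13: C, bond orders sum to 3 (valence 4) → 1 H
  atom 14: C, bond orders sum to 3 (valence 4) → 1 H
Totals → C:10, H:10, Cl:1, F:3.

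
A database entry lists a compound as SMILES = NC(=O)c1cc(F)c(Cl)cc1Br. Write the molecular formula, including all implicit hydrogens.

C7H4BrClFNO

Walk through each heavy atom and fill implicit hydrogens from standard valence (C 4, N 3, O 2, S 2, halogen 1); for lowercase aromatic atoms, an aromatic c carries 1 H when it has two neighbours and 0 H with three, and aromatic n carries 0 H:
  atom 1: N, bond orders sum to 1 (valence 3) → 2 H
  atom 2: C, bond orders sum to 4 (valence 4) → 0 H
  atom 3: O, bond orders sum to 2 (valence 2) → 0 H
  atom 4: aromatic c, 3 neighbours → 0 H
  atom 5: aromatic c, 2 neighbours → 1 H
  atom 6: aromatic c, 3 neighbours → 0 H
  atom 7: F (halogen, monovalent) → 0 H
  atom 8: aromatic c, 3 neighbours → 0 H
  atom 9: Cl (halogen, monovalent) → 0 H
  atom 10: aromatic c, 2 neighbours → 1 H
  atom 11: aromatic c, 3 neighbours → 0 H
  atom 12: Br (halogen, monovalent) → 0 H
Totals → C:7, H:4, Br:1, Cl:1, F:1, N:1, O:1.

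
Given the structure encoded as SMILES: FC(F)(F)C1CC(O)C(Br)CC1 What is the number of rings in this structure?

1

In SMILES, each pair of matching ring-closure digits denotes one ring-closing bond; the number of such bonds equals the number of independent rings.
Ring-closure bonds here: 1.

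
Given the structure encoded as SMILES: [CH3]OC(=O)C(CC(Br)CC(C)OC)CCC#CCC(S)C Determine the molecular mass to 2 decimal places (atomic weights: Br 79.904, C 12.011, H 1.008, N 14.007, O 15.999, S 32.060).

First, the molecular formula is C16H27BrO3S (counting implicit H from valence).
  Br: 1 × 79.904 = 79.904
  C: 16 × 12.011 = 192.176
  H: 27 × 1.008 = 27.216
  O: 3 × 15.999 = 47.997
  S: 1 × 32.060 = 32.060
Sum: 1×79.904 + 16×12.011 + 27×1.008 + 3×15.999 + 1×32.060 = 379.353 → 379.35 g/mol.

379.35 g/mol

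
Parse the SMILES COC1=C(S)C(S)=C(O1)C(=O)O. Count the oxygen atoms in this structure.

Scan the SMILES for O atoms (remember two-letter symbols like Cl and Br are single atoms).
Oxygen count: 4.

4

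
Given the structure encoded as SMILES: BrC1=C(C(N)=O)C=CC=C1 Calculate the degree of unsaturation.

Molecular formula: C7H6BrNO.
DoU = (2C + 2 + N − H − X) / 2, where X is the halogen count and O/S are ignored.
    = (2·7 + 2 + 1 − 6 − 1) / 2 = 10 / 2 = 5.

5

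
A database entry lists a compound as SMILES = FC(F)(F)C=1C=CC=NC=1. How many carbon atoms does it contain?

Count every carbon token in the SMILES (each C, including those in ring-closure positions and inside branches).
Carbon count: 6.

6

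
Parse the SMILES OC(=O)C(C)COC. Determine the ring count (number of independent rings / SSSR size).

In SMILES, each pair of matching ring-closure digits denotes one ring-closing bond; the number of such bonds equals the number of independent rings.
Ring-closure bonds here: 0.

0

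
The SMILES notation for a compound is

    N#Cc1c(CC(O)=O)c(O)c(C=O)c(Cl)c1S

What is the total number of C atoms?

Count every carbon token in the SMILES (each C, including those in ring-closure positions and inside branches).
Carbon count: 10.

10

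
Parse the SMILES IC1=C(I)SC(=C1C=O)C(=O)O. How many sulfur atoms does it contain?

1

Scan the SMILES for S atoms (remember two-letter symbols like Cl and Br are single atoms).
Sulfur count: 1.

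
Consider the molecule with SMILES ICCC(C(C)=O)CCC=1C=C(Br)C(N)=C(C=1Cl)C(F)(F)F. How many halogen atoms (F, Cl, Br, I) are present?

6

Halogen atoms appear at heavy-atom positions 1, 13, 18, 20, 21, 22 (1×Br, 1×Cl, 3×F, 1×I).
Other groups present: 1 ketone, 1 primary amine.
Halogen count: 6.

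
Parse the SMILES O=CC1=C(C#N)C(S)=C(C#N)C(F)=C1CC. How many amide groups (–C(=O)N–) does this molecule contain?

0

Scan the SMILES for the amide motif — none present.
Groups that are present: 1 aldehyde, 2 nitrile, 1 thiol.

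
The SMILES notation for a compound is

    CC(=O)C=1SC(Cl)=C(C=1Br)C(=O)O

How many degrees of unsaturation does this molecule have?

5

Molecular formula: C7H4BrClO3S.
DoU = (2C + 2 + N − H − X) / 2, where X is the halogen count and O/S are ignored.
    = (2·7 + 2 + 0 − 4 − 2) / 2 = 10 / 2 = 5.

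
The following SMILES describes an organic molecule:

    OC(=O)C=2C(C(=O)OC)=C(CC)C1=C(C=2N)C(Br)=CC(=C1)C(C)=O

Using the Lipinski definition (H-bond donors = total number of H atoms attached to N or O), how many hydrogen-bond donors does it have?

3

Donors: find every N or O and count the H atoms it carries.
  atom 1 (O): bond orders sum to 1 → 1 H
  atom 3 (O): bond orders sum to 2 → 0 H
  atom 7 (O): bond orders sum to 2 → 0 H
  atom 8 (O): bond orders sum to 2 → 0 H
  atom 16 (N): bond orders sum to 1 → 2 H
  atom 24 (O): bond orders sum to 2 → 0 H
Lipinski HBD = 3.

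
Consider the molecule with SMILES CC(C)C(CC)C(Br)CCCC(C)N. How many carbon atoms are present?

12

Count every carbon token in the SMILES (each C, including those in ring-closure positions and inside branches).
Carbon count: 12.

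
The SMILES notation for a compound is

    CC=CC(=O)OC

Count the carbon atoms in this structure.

5

Count every carbon token in the SMILES (each C, including those in ring-closure positions and inside branches).
Carbon count: 5.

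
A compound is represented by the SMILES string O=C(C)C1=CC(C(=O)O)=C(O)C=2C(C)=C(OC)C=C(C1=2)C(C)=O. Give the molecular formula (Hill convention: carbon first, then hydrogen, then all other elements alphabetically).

Walk through each heavy atom and fill implicit hydrogens from standard valence (C 4, N 3, O 2, S 2, halogen 1):
  atom 1: O, bond orders sum to 2 (valence 2) → 0 H
  atom 2: C, bond orders sum to 4 (valence 4) → 0 H
  atom 3: C, bond orders sum to 1 (valence 4) → 3 H
  atom 4: C, bond orders sum to 4 (valence 4) → 0 H
  atom 5: C, bond orders sum to 3 (valence 4) → 1 H
  atom 6: C, bond orders sum to 4 (valence 4) → 0 H
  atom 7: C, bond orders sum to 4 (valence 4) → 0 H
  atom 8: O, bond orders sum to 2 (valence 2) → 0 H
  atom 9: O, bond orders sum to 1 (valence 2) → 1 H
  atom 10: C, bond orders sum to 4 (valence 4) → 0 H
  atom 11: O, bond orders sum to 1 (valence 2) → 1 H
  atom 12: C, bond orders sum to 4 (valence 4) → 0 H
  atom 13: C, bond orders sum to 4 (valence 4) → 0 H
  atom 14: C, bond orders sum to 1 (valence 4) → 3 H
  atom 15: C, bond orders sum to 4 (valence 4) → 0 H
  atom 16: O, bond orders sum to 2 (valence 2) → 0 H
  atom 17: C, bond orders sum to 1 (valence 4) → 3 H
  atom 18: C, bond orders sum to 3 (valence 4) → 1 H
  atom 19: C, bond orders sum to 4 (valence 4) → 0 H
  atom 20: C, bond orders sum to 4 (valence 4) → 0 H
  atom 21: C, bond orders sum to 4 (valence 4) → 0 H
  atom 22: C, bond orders sum to 1 (valence 4) → 3 H
  atom 23: O, bond orders sum to 2 (valence 2) → 0 H
Totals → C:17, H:16, O:6.
In Hill order: C17H16O6.

C17H16O6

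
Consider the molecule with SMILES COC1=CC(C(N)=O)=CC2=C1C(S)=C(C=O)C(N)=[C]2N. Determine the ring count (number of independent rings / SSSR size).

In SMILES, each pair of matching ring-closure digits denotes one ring-closing bond; the number of such bonds equals the number of independent rings.
Ring-closure bonds here: 2.

2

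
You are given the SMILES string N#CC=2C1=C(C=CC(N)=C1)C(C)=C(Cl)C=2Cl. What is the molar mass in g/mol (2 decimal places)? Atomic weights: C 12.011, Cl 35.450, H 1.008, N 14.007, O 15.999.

First, the molecular formula is C12H8Cl2N2 (counting implicit H from valence).
  C: 12 × 12.011 = 144.132
  Cl: 2 × 35.450 = 70.900
  H: 8 × 1.008 = 8.064
  N: 2 × 14.007 = 28.014
Sum: 12×12.011 + 2×35.450 + 8×1.008 + 2×14.007 = 251.110 → 251.11 g/mol.

251.11 g/mol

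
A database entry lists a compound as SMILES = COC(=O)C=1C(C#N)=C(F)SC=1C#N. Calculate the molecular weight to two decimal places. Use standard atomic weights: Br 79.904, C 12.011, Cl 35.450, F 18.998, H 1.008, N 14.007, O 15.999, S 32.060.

First, the molecular formula is C8H3FN2O2S (counting implicit H from valence).
  C: 8 × 12.011 = 96.088
  F: 1 × 18.998 = 18.998
  H: 3 × 1.008 = 3.024
  N: 2 × 14.007 = 28.014
  O: 2 × 15.999 = 31.998
  S: 1 × 32.060 = 32.060
Sum: 8×12.011 + 1×18.998 + 3×1.008 + 2×14.007 + 2×15.999 + 1×32.060 = 210.182 → 210.18 g/mol.

210.18 g/mol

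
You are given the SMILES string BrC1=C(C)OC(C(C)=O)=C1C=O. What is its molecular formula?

Walk through each heavy atom and fill implicit hydrogens from standard valence (C 4, N 3, O 2, S 2, halogen 1):
  atom 1: Br (halogen, monovalent) → 0 H
  atom 2: C, bond orders sum to 4 (valence 4) → 0 H
  atom 3: C, bond orders sum to 4 (valence 4) → 0 H
  atom 4: C, bond orders sum to 1 (valence 4) → 3 H
  atom 5: O, bond orders sum to 2 (valence 2) → 0 H
  atom 6: C, bond orders sum to 4 (valence 4) → 0 H
  atom 7: C, bond orders sum to 4 (valence 4) → 0 H
  atom 8: C, bond orders sum to 1 (valence 4) → 3 H
  atom 9: O, bond orders sum to 2 (valence 2) → 0 H
  atom 10: C, bond orders sum to 4 (valence 4) → 0 H
  atom 11: C, bond orders sum to 3 (valence 4) → 1 H
  atom 12: O, bond orders sum to 2 (valence 2) → 0 H
Totals → C:8, H:7, Br:1, O:3.
In Hill order: C8H7BrO3.

C8H7BrO3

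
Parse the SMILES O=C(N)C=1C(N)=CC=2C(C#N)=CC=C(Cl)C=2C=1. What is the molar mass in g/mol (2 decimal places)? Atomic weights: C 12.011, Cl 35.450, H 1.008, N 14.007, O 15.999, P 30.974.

245.67 g/mol

First, the molecular formula is C12H8ClN3O (counting implicit H from valence).
  C: 12 × 12.011 = 144.132
  Cl: 1 × 35.450 = 35.450
  H: 8 × 1.008 = 8.064
  N: 3 × 14.007 = 42.021
  O: 1 × 15.999 = 15.999
Sum: 12×12.011 + 1×35.450 + 8×1.008 + 3×14.007 + 1×15.999 = 245.666 → 245.67 g/mol.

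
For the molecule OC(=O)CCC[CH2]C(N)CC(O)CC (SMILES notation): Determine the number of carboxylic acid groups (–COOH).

1

The carboxylic acid motif appears at heavy-atom position 2 in the SMILES.
Other groups present: 1 hydroxyl, 1 primary amine.
Carboxylic acid count: 1.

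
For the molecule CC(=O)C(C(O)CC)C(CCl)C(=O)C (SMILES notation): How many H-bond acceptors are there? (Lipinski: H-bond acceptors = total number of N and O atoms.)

N atoms: 0; O atoms: 3.
Lipinski HBA = 0 + 3 = 3.

3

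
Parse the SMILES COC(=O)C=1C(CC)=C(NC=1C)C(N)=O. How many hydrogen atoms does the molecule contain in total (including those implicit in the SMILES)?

14

Walk through each heavy atom and fill implicit hydrogens from standard valence (C 4, N 3, O 2, S 2, halogen 1):
  atom 1: C, bond orders sum to 1 (valence 4) → 3 H
  atom 2: O, bond orders sum to 2 (valence 2) → 0 H
  atom 3: C, bond orders sum to 4 (valence 4) → 0 H
  atom 4: O, bond orders sum to 2 (valence 2) → 0 H
  atom 5: C, bond orders sum to 4 (valence 4) → 0 H
  atom 6: C, bond orders sum to 4 (valence 4) → 0 H
  atom 7: C, bond orders sum to 2 (valence 4) → 2 H
  atom 8: C, bond orders sum to 1 (valence 4) → 3 H
  atom 9: C, bond orders sum to 4 (valence 4) → 0 H
  atom 10: N, bond orders sum to 2 (valence 3) → 1 H
  atom 11: C, bond orders sum to 4 (valence 4) → 0 H
  atom 12: C, bond orders sum to 1 (valence 4) → 3 H
  atom 13: C, bond orders sum to 4 (valence 4) → 0 H
  atom 14: N, bond orders sum to 1 (valence 3) → 2 H
  atom 15: O, bond orders sum to 2 (valence 2) → 0 H
Total hydrogens: 14.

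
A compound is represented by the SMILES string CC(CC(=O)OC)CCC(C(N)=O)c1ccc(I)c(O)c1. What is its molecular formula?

Walk through each heavy atom and fill implicit hydrogens from standard valence (C 4, N 3, O 2, S 2, halogen 1); for lowercase aromatic atoms, an aromatic c carries 1 H when it has two neighbours and 0 H with three, and aromatic n carries 0 H:
  atom 1: C, bond orders sum to 1 (valence 4) → 3 H
  atom 2: C, bond orders sum to 3 (valence 4) → 1 H
  atom 3: C, bond orders sum to 2 (valence 4) → 2 H
  atom 4: C, bond orders sum to 4 (valence 4) → 0 H
  atom 5: O, bond orders sum to 2 (valence 2) → 0 H
  atom 6: O, bond orders sum to 2 (valence 2) → 0 H
  atom 7: C, bond orders sum to 1 (valence 4) → 3 H
  atom 8: C, bond orders sum to 2 (valence 4) → 2 H
  atom 9: C, bond orders sum to 2 (valence 4) → 2 H
  atom 10: C, bond orders sum to 3 (valence 4) → 1 H
  atom 11: C, bond orders sum to 4 (valence 4) → 0 H
  atom 12: N, bond orders sum to 1 (valence 3) → 2 H
  atom 13: O, bond orders sum to 2 (valence 2) → 0 H
  atom 14: aromatic c, 3 neighbours → 0 H
  atom 15: aromatic c, 2 neighbours → 1 H
  atom 16: aromatic c, 2 neighbours → 1 H
  atom 17: aromatic c, 3 neighbours → 0 H
  atom 18: I (halogen, monovalent) → 0 H
  atom 19: aromatic c, 3 neighbours → 0 H
  atom 20: O, bond orders sum to 1 (valence 2) → 1 H
  atom 21: aromatic c, 2 neighbours → 1 H
Totals → C:15, H:20, I:1, N:1, O:4.

C15H20INO4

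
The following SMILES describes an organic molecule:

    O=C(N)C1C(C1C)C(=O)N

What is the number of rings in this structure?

1

In SMILES, each pair of matching ring-closure digits denotes one ring-closing bond; the number of such bonds equals the number of independent rings.
Ring-closure bonds here: 1.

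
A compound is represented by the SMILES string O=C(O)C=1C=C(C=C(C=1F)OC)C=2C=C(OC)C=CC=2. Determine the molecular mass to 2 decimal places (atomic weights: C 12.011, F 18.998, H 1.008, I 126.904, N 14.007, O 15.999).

276.26 g/mol

First, the molecular formula is C15H13FO4 (counting implicit H from valence).
  C: 15 × 12.011 = 180.165
  F: 1 × 18.998 = 18.998
  H: 13 × 1.008 = 13.104
  O: 4 × 15.999 = 63.996
Sum: 15×12.011 + 1×18.998 + 13×1.008 + 4×15.999 = 276.263 → 276.26 g/mol.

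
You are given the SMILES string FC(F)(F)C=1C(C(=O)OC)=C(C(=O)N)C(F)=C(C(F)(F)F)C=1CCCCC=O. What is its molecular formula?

C16H14F7NO4

Walk through each heavy atom and fill implicit hydrogens from standard valence (C 4, N 3, O 2, S 2, halogen 1):
  atom 1: F (halogen, monovalent) → 0 H
  atom 2: C, bond orders sum to 4 (valence 4) → 0 H
  atom 3: F (halogen, monovalent) → 0 H
  atom 4: F (halogen, monovalent) → 0 H
  atom 5: C, bond orders sum to 4 (valence 4) → 0 H
  atom 6: C, bond orders sum to 4 (valence 4) → 0 H
  atom 7: C, bond orders sum to 4 (valence 4) → 0 H
  atom 8: O, bond orders sum to 2 (valence 2) → 0 H
  atom 9: O, bond orders sum to 2 (valence 2) → 0 H
  atom 10: C, bond orders sum to 1 (valence 4) → 3 H
  atom 11: C, bond orders sum to 4 (valence 4) → 0 H
  atom 12: C, bond orders sum to 4 (valence 4) → 0 H
  atom 13: O, bond orders sum to 2 (valence 2) → 0 H
  atom 14: N, bond orders sum to 1 (valence 3) → 2 H
  atom 15: C, bond orders sum to 4 (valence 4) → 0 H
  atom 16: F (halogen, monovalent) → 0 H
  atom 17: C, bond orders sum to 4 (valence 4) → 0 H
  atom 18: C, bond orders sum to 4 (valence 4) → 0 H
  atom 19: F (halogen, monovalent) → 0 H
  atom 20: F (halogen, monovalent) → 0 H
  atom 21: F (halogen, monovalent) → 0 H
  atom 22: C, bond orders sum to 4 (valence 4) → 0 H
  atom 23: C, bond orders sum to 2 (valence 4) → 2 H
  atom 24: C, bond orders sum to 2 (valence 4) → 2 H
  atom 25: C, bond orders sum to 2 (valence 4) → 2 H
  atom 26: C, bond orders sum to 2 (valence 4) → 2 H
  atom 27: C, bond orders sum to 3 (valence 4) → 1 H
  atom 28: O, bond orders sum to 2 (valence 2) → 0 H
Totals → C:16, H:14, F:7, N:1, O:4.
In Hill order: C16H14F7NO4.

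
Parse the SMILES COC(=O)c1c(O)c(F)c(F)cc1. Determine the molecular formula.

C8H6F2O3

Walk through each heavy atom and fill implicit hydrogens from standard valence (C 4, N 3, O 2, S 2, halogen 1); for lowercase aromatic atoms, an aromatic c carries 1 H when it has two neighbours and 0 H with three, and aromatic n carries 0 H:
  atom 1: C, bond orders sum to 1 (valence 4) → 3 H
  atom 2: O, bond orders sum to 2 (valence 2) → 0 H
  atom 3: C, bond orders sum to 4 (valence 4) → 0 H
  atom 4: O, bond orders sum to 2 (valence 2) → 0 H
  atom 5: aromatic c, 3 neighbours → 0 H
  atom 6: aromatic c, 3 neighbours → 0 H
  atom 7: O, bond orders sum to 1 (valence 2) → 1 H
  atom 8: aromatic c, 3 neighbours → 0 H
  atom 9: F (halogen, monovalent) → 0 H
  atom 10: aromatic c, 3 neighbours → 0 H
  atom 11: F (halogen, monovalent) → 0 H
  atom 12: aromatic c, 2 neighbours → 1 H
  atom 13: aromatic c, 2 neighbours → 1 H
Totals → C:8, H:6, F:2, O:3.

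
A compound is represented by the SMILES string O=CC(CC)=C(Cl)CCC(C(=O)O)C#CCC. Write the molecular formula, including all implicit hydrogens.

Walk through each heavy atom and fill implicit hydrogens from standard valence (C 4, N 3, O 2, S 2, halogen 1):
  atom 1: O, bond orders sum to 2 (valence 2) → 0 H
  atom 2: C, bond orders sum to 3 (valence 4) → 1 H
  atom 3: C, bond orders sum to 4 (valence 4) → 0 H
  atom 4: C, bond orders sum to 2 (valence 4) → 2 H
  atom 5: C, bond orders sum to 1 (valence 4) → 3 H
  atom 6: C, bond orders sum to 4 (valence 4) → 0 H
  atom 7: Cl (halogen, monovalent) → 0 H
  atom 8: C, bond orders sum to 2 (valence 4) → 2 H
  atom 9: C, bond orders sum to 2 (valence 4) → 2 H
  atom 10: C, bond orders sum to 3 (valence 4) → 1 H
  atom 11: C, bond orders sum to 4 (valence 4) → 0 H
  atom 12: O, bond orders sum to 2 (valence 2) → 0 H
  atom 13: O, bond orders sum to 1 (valence 2) → 1 H
  atom 14: C, bond orders sum to 4 (valence 4) → 0 H
  atom 15: C, bond orders sum to 4 (valence 4) → 0 H
  atom 16: C, bond orders sum to 2 (valence 4) → 2 H
  atom 17: C, bond orders sum to 1 (valence 4) → 3 H
Totals → C:13, H:17, Cl:1, O:3.
In Hill order: C13H17ClO3.

C13H17ClO3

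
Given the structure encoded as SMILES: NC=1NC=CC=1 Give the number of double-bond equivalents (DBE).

Degree of unsaturation = (number of rings) + (number of π bonds).
Ring closures in the SMILES: 1.
π bonds: 2 double bonds (each 1 DoU) → 2 DoU from unsaturation.
Total DoU = 1 + 2 = 3.

3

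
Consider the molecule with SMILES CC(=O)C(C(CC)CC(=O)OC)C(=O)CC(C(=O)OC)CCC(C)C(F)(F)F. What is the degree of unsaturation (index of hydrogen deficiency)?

Degree of unsaturation = (number of rings) + (number of π bonds).
Ring closures in the SMILES: 0.
π bonds: 4 double bonds (each 1 DoU) → 4 DoU from unsaturation.
Total DoU = 0 + 4 = 4.

4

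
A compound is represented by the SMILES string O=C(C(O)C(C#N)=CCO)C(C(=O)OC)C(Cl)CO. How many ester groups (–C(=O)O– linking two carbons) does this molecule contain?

The ester motif appears at heavy-atom position 12 in the SMILES.
Other groups present: 1 alkene, 3 hydroxyl, 1 ketone, 1 nitrile.
Ester count: 1.

1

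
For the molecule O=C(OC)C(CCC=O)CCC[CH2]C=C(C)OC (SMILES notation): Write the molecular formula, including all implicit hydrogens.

C14H24O4

Walk through each heavy atom and fill implicit hydrogens from standard valence (C 4, N 3, O 2, S 2, halogen 1):
  atom 1: O, bond orders sum to 2 (valence 2) → 0 H
  atom 2: C, bond orders sum to 4 (valence 4) → 0 H
  atom 3: O, bond orders sum to 2 (valence 2) → 0 H
  atom 4: C, bond orders sum to 1 (valence 4) → 3 H
  atom 5: C, bond orders sum to 3 (valence 4) → 1 H
  atom 6: C, bond orders sum to 2 (valence 4) → 2 H
  atom 7: C, bond orders sum to 2 (valence 4) → 2 H
  atom 8: C, bond orders sum to 3 (valence 4) → 1 H
  atom 9: O, bond orders sum to 2 (valence 2) → 0 H
  atom 10: C, bond orders sum to 2 (valence 4) → 2 H
  atom 11: C, bond orders sum to 2 (valence 4) → 2 H
  atom 12: C, bond orders sum to 2 (valence 4) → 2 H
  atom 13: C with explicit H count 2
  atom 14: C, bond orders sum to 3 (valence 4) → 1 H
  atom 15: C, bond orders sum to 4 (valence 4) → 0 H
  atom 16: C, bond orders sum to 1 (valence 4) → 3 H
  atom 17: O, bond orders sum to 2 (valence 2) → 0 H
  atom 18: C, bond orders sum to 1 (valence 4) → 3 H
Totals → C:14, H:24, O:4.
In Hill order: C14H24O4.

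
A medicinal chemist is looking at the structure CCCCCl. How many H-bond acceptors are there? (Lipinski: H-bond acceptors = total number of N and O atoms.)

0

N atoms: 0; O atoms: 0.
Lipinski HBA = 0 + 0 = 0.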